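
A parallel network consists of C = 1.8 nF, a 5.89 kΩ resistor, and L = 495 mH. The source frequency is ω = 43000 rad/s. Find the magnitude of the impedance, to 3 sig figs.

5800 Ω

X_L = ωL = 21300 Ω
X_C = 1/(ωC) = 12900 Ω
Parallel: admittances add. Y = 1/R + 1/(jωL) + jωC
Y = (0.000170 + j3.04e-05) S
|Y| = 0.000172 S → |Z| = 1/|Y| = 5800 Ω, ∠Z = −∠Y = -10.2°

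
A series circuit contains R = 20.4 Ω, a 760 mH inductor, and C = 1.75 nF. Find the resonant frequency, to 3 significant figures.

ω₀ = 1/√(LC) = 1/√(0.76 × 1.75e-09) = 27420 rad/s
f₀ = ω₀/(2π) = 4.36 kHz

4.36 kHz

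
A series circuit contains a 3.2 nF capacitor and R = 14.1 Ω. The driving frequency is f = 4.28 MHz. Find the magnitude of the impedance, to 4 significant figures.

ω = 2πf = 2.689e+07 rad/s
X_C = 1/(ωC) = 11.62 Ω
Z = 14.10 − j11.62 Ω
|Z| = √(14.10² + 11.62²) = 18.27 Ω

18.27 Ω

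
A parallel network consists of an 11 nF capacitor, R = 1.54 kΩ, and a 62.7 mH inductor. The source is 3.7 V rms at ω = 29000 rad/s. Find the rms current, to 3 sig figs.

X_L = ωL = 1820 Ω
X_C = 1/(ωC) = 3130 Ω
Parallel: admittances add. Y = 1/R + 1/(jωL) + jωC
Y = (0.000649 − j0.000231) S
|Y| = 0.000689 S → |Z| = 1/|Y| = 1450 Ω, ∠Z = −∠Y = 19.6°
I = V/|Z| = 3.7/1450 = 2.55 mA

2.55 mA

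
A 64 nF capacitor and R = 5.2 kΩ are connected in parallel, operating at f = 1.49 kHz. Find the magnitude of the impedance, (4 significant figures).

ω = 2πf = 9362 rad/s
X_C = 1/(ωC) = 1669 Ω
Parallel: admittances add. Y = 1/R + jωC
Y = (0.0001923 + j0.0005992) S
|Y| = 0.0006293 S → |Z| = 1/|Y| = 1589 Ω, ∠Z = −∠Y = -72.21°

1589 Ω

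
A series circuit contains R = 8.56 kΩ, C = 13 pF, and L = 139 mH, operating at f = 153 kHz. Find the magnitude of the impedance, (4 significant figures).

ω = 2πf = 961300 rad/s
X_L = ωL = 133600 Ω
X_C = 1/(ωC) = 80020 Ω
Net reactance X = X_L − X_C = 53610 Ω
Z = 8560 + j53610 Ω
|Z| = √(8560² + 53610²) = 54290 Ω

54290 Ω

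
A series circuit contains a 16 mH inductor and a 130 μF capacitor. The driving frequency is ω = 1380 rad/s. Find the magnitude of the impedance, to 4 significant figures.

16.51 Ω

X_L = ωL = 22.08 Ω
X_C = 1/(ωC) = 5.574 Ω
Net reactance X = X_L − X_C = 16.51 Ω
Z = j16.51 Ω
|Z| = √(0² + 16.51²) = 16.51 Ω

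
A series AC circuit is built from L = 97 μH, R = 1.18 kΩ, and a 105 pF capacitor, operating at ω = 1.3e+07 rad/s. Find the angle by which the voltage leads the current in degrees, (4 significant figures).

24.12°

X_L = ωL = 1261 Ω
X_C = 1/(ωC) = 732.6 Ω
Net reactance X = X_L − X_C = 528.4 Ω
Z = 1180 + j528.4 Ω
|Z| = √(1180² + 528.4²) = 1293 Ω
∠Z = arctan(528.4/1180) = 24.12°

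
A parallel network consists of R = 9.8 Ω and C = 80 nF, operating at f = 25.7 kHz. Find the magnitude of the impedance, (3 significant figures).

ω = 2πf = 161500 rad/s
X_C = 1/(ωC) = 77.4 Ω
Parallel: admittances add. Y = 1/R + jωC
Y = (0.102 + j0.0129) S
|Y| = 0.103 S → |Z| = 1/|Y| = 9.72 Ω, ∠Z = −∠Y = -7.22°

9.72 Ω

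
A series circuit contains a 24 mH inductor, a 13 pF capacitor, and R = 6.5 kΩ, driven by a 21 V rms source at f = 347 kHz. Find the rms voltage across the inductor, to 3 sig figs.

60.2 V

ω = 2πf = 2.18e+06 rad/s
X_L = ωL = 52300 Ω
X_C = 1/(ωC) = 35300 Ω
Net reactance X = X_L − X_C = 17000 Ω
Z = 6500 + j17000 Ω
|Z| = √(6500² + 17000²) = 18200 Ω
I = V/|Z| = 1.15 mA
V_L = I·|Z_L| = 0.00115 × 52300 = 60.2 V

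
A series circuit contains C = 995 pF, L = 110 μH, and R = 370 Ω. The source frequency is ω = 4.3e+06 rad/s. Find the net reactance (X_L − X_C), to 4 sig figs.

X_L = ωL = 473.0 Ω
X_C = 1/(ωC) = 233.7 Ω
X = 473.0 − 233.7 = 239.3 Ω

239.3 Ω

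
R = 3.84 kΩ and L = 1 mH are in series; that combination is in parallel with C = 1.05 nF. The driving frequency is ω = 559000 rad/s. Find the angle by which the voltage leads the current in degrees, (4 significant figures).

X_L = ωL = 559.0 Ω
X_C = 1/(ωC) = 1704 Ω
Branch 1 (R+jX_L): Z₁ = 3840 + j559.0 Ω, |Z₁| = 3880 Ω
Branch 2 (−jX_C): Z₂ = −j1704 Ω
Parallel: Z = Z₁Z₂/(Z₁+Z₂), |Z| = 1650 Ω, ∠Z = -65.12°

-65.12°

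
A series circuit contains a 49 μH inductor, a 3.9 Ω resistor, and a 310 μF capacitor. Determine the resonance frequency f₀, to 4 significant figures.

ω₀ = 1/√(LC) = 1/√(4.9e-05 × 0.00031) = 8114 rad/s
f₀ = ω₀/(2π) = 1.291 kHz

1.291 kHz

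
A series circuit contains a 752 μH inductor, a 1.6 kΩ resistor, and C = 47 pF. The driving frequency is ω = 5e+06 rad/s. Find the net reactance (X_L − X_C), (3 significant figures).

X_L = ωL = 3760 Ω
X_C = 1/(ωC) = 4260 Ω
X = 3760 − 4260 = -495 Ω

-495 Ω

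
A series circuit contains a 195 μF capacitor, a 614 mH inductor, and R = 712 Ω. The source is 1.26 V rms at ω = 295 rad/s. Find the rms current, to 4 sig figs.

1.725 mA

X_L = ωL = 181.1 Ω
X_C = 1/(ωC) = 17.38 Ω
Net reactance X = X_L − X_C = 163.7 Ω
Z = 712.0 + j163.7 Ω
|Z| = √(712.0² + 163.7²) = 730.6 Ω
I = V/|Z| = 1.26/730.6 = 1.725 mA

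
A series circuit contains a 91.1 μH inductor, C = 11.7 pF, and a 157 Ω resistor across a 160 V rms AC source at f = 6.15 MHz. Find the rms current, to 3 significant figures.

ω = 2πf = 3.864e+07 rad/s
X_L = ωL = 3520 Ω
X_C = 1/(ωC) = 2210 Ω
Net reactance X = X_L − X_C = 1310 Ω
Z = 157 + j1310 Ω
|Z| = √(157² + 1310²) = 1320 Ω
I = V/|Z| = 160/1320 = 121 mA

121 mA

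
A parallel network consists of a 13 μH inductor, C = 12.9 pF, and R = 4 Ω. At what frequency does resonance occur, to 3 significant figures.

12.3 MHz

ω₀ = 1/√(LC) = 1/√(1.3e-05 × 1.29e-11) = 7.722e+07 rad/s
f₀ = ω₀/(2π) = 12.3 MHz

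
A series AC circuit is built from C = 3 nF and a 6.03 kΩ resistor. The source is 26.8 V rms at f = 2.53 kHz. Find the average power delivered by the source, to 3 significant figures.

ω = 2πf = 15900 rad/s
X_C = 1/(ωC) = 21000 Ω
Z = 6030 − j21000 Ω
|Z| = √(6030² + 21000²) = 21800 Ω
∠Z = arctan(-21000/6030) = -74.0°
I = V/|Z| = 1.23 mA
P = VI cos φ = 26.8 × 0.00123 × cos(-74.0°) = 9.10 mW

9.10 mW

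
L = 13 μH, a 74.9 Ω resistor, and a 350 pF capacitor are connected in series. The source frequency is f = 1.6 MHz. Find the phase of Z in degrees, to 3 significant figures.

-64.0°

ω = 2πf = 1.005e+07 rad/s
X_L = ωL = 131 Ω
X_C = 1/(ωC) = 284 Ω
Net reactance X = X_L − X_C = -154 Ω
Z = 74.9 − j154 Ω
|Z| = √(74.9² + 154²) = 171 Ω
∠Z = arctan(-154/74.9) = -64.0°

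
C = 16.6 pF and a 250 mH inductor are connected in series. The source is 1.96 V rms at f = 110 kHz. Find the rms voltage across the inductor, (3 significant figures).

ω = 2πf = 691200 rad/s
X_L = ωL = 173000 Ω
X_C = 1/(ωC) = 87200 Ω
Net reactance X = X_L − X_C = 85600 Ω
Z = j85600 Ω
|Z| = √(0² + 85600²) = 85600 Ω
I = V/|Z| = 22.9 μA
V_L = I·|Z_L| = 2.29e-05 × 173000 = 3.96 V

3.96 V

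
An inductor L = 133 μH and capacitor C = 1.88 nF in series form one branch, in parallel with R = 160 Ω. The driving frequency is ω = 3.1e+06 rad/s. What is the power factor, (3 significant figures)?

X_L = ωL = 412 Ω
X_C = 1/(ωC) = 172 Ω
Branch 1: Z₁ = R = 160 Ω
Branch 2 (series LC): Z₂ = j(X_L − X_C) = j241 Ω
Parallel: Z = Z₁Z₂/(Z₁+Z₂), |Z| = 133 Ω, ∠Z = 33.6°
cos φ = cos(33.6°) = 0.833

0.833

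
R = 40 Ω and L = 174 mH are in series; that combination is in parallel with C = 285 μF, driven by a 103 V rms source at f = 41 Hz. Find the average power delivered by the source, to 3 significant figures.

ω = 2πf = 257.6 rad/s
X_L = ωL = 44.8 Ω
X_C = 1/(ωC) = 13.6 Ω
Branch 1 (R+jX_L): Z₁ = 40.0 + j44.8 Ω, |Z₁| = 60.1 Ω
Branch 2 (−jX_C): Z₂ = −j13.6 Ω
Parallel: Z = Z₁Z₂/(Z₁+Z₂), |Z| = 16.1 Ω, ∠Z = -79.7°
I = V/|Z| = 6.39 A
P = VI cos φ = 103 × 6.39 × cos(-79.7°) = 118 W

118 W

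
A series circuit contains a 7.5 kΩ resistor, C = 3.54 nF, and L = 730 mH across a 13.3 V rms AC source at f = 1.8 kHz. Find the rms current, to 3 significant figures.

ω = 2πf = 11310 rad/s
X_L = ωL = 8260 Ω
X_C = 1/(ωC) = 25000 Ω
Net reactance X = X_L − X_C = -16700 Ω
Z = 7500 − j16700 Ω
|Z| = √(7500² + 16700²) = 18300 Ω
I = V/|Z| = 13.3/18300 = 726 μA

726 μA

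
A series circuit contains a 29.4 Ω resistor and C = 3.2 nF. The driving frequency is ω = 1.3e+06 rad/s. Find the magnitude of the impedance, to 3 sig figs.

X_C = 1/(ωC) = 240 Ω
Z = 29.4 − j240 Ω
|Z| = √(29.4² + 240²) = 242 Ω

242 Ω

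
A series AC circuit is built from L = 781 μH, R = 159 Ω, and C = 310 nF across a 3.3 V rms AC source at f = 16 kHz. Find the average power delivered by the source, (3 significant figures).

ω = 2πf = 100500 rad/s
X_L = ωL = 78.5 Ω
X_C = 1/(ωC) = 32.1 Ω
Net reactance X = X_L − X_C = 46.4 Ω
Z = 159 + j46.4 Ω
|Z| = √(159² + 46.4²) = 166 Ω
∠Z = arctan(46.4/159) = 16.3°
I = V/|Z| = 19.9 mA
P = VI cos φ = 3.3 × 0.0199 × cos(16.3°) = 63.1 mW

63.1 mW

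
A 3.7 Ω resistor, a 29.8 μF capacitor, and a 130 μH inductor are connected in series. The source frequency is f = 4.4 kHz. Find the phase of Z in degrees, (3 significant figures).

ω = 2πf = 27650 rad/s
X_L = ωL = 3.59 Ω
X_C = 1/(ωC) = 1.21 Ω
Net reactance X = X_L − X_C = 2.38 Ω
Z = 3.70 + j2.38 Ω
|Z| = √(3.70² + 2.38²) = 4.40 Ω
∠Z = arctan(2.38/3.70) = 32.8°

32.8°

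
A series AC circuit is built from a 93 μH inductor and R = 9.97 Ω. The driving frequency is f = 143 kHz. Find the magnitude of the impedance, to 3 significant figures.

84.2 Ω

ω = 2πf = 898500 rad/s
X_L = ωL = 83.6 Ω
Z = 9.97 + j83.6 Ω
|Z| = √(9.97² + 83.6²) = 84.2 Ω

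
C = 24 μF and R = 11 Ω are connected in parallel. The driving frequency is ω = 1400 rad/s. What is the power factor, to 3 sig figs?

X_C = 1/(ωC) = 29.8 Ω
Parallel: admittances add. Y = 1/R + jωC
Y = (0.0909 + j0.0336) S
|Y| = 0.0969 S → |Z| = 1/|Y| = 10.3 Ω, ∠Z = −∠Y = -20.3°
cos φ = cos(-20.3°) = 0.938

0.938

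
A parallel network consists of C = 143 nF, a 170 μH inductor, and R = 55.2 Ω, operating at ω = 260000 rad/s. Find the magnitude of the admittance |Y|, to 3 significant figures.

23.2 mS

X_L = ωL = 44.2 Ω
X_C = 1/(ωC) = 26.9 Ω
Parallel: admittances add. Y = 1/R + 1/(jωL) + jωC
Y = (0.0181 + j0.0146) S
|Y| = 0.0232 S → |Z| = 1/|Y| = 43.0 Ω, ∠Z = −∠Y = -38.8°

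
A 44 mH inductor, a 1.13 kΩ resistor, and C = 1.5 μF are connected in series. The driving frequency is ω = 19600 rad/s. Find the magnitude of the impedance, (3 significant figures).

1400 Ω

X_L = ωL = 862 Ω
X_C = 1/(ωC) = 34.0 Ω
Net reactance X = X_L − X_C = 828 Ω
Z = 1130 + j828 Ω
|Z| = √(1130² + 828²) = 1400 Ω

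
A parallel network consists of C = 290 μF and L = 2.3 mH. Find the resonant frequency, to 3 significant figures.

ω₀ = 1/√(LC) = 1/√(0.0023 × 0.00029) = 1224 rad/s
f₀ = ω₀/(2π) = 195 Hz

195 Hz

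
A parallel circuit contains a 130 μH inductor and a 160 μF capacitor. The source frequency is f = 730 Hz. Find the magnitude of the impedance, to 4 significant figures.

ω = 2πf = 4587 rad/s
X_L = ωL = 0.5963 Ω
X_C = 1/(ωC) = 1.363 Ω
Parallel: admittances add. Y = 1/(jωL) + jωC
Y = (0 − j0.9432) S
|Y| = 0.9432 S → |Z| = 1/|Y| = 1.060 Ω, ∠Z = −∠Y = 90.00°

1.060 Ω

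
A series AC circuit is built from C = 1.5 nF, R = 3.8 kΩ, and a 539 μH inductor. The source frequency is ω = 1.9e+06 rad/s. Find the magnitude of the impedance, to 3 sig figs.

X_L = ωL = 1020 Ω
X_C = 1/(ωC) = 351 Ω
Net reactance X = X_L − X_C = 673 Ω
Z = 3800 + j673 Ω
|Z| = √(3800² + 673²) = 3860 Ω

3860 Ω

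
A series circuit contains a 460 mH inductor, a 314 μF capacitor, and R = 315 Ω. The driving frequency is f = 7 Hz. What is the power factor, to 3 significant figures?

0.987

ω = 2πf = 43.98 rad/s
X_L = ωL = 20.2 Ω
X_C = 1/(ωC) = 72.4 Ω
Net reactance X = X_L − X_C = -52.2 Ω
Z = 315 − j52.2 Ω
|Z| = √(315² + 52.2²) = 319 Ω
∠Z = arctan(-52.2/315) = -9.41°
cos φ = cos(-9.41°) = 0.987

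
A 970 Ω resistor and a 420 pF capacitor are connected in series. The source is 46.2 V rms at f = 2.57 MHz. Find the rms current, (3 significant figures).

47.1 mA

ω = 2πf = 1.615e+07 rad/s
X_C = 1/(ωC) = 147 Ω
Z = 970 − j147 Ω
|Z| = √(970² + 147²) = 981 Ω
I = V/|Z| = 46.2/981 = 47.1 mA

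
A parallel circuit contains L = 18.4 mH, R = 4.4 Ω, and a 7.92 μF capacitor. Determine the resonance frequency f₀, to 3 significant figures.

417 Hz

ω₀ = 1/√(LC) = 1/√(0.0184 × 7.92e-06) = 2620 rad/s
f₀ = ω₀/(2π) = 417 Hz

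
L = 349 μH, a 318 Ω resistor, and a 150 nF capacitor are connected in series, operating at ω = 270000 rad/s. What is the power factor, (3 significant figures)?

0.977

X_L = ωL = 94.2 Ω
X_C = 1/(ωC) = 24.7 Ω
Net reactance X = X_L − X_C = 69.5 Ω
Z = 318 + j69.5 Ω
|Z| = √(318² + 69.5²) = 326 Ω
∠Z = arctan(69.5/318) = 12.3°
cos φ = cos(12.3°) = 0.977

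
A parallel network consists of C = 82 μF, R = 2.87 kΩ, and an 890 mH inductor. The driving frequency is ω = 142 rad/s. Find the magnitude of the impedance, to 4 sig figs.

X_L = ωL = 126.4 Ω
X_C = 1/(ωC) = 85.88 Ω
Parallel: admittances add. Y = 1/R + 1/(jωL) + jωC
Y = (0.0003484 + j0.003731) S
|Y| = 0.003748 S → |Z| = 1/|Y| = 266.8 Ω, ∠Z = −∠Y = -84.67°

266.8 Ω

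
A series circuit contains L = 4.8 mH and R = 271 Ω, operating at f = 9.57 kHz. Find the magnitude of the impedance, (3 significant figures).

ω = 2πf = 60130 rad/s
X_L = ωL = 289 Ω
Z = 271 + j289 Ω
|Z| = √(271² + 289²) = 396 Ω

396 Ω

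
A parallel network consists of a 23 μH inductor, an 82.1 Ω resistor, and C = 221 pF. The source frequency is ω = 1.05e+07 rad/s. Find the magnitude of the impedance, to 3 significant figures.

X_L = ωL = 242 Ω
X_C = 1/(ωC) = 431 Ω
Parallel: admittances add. Y = 1/R + 1/(jωL) + jωC
Y = (0.0122 − j0.00182) S
|Y| = 0.0123 S → |Z| = 1/|Y| = 81.2 Ω, ∠Z = −∠Y = 8.50°

81.2 Ω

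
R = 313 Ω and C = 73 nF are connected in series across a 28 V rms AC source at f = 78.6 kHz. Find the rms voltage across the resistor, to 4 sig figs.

ω = 2πf = 493900 rad/s
X_C = 1/(ωC) = 27.74 Ω
Z = 313.0 − j27.74 Ω
|Z| = √(313.0² + 27.74²) = 314.2 Ω
I = V/|Z| = 89.11 mA
V_R = I·|Z_R| = 0.08911 × 313.0 = 27.89 V

27.89 V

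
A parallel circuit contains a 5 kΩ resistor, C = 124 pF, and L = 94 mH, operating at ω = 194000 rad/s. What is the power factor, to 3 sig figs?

X_L = ωL = 18200 Ω
X_C = 1/(ωC) = 41600 Ω
Parallel: admittances add. Y = 1/R + 1/(jωL) + jωC
Y = (0.000200 − j3.08e-05) S
|Y| = 0.000202 S → |Z| = 1/|Y| = 4940 Ω, ∠Z = −∠Y = 8.75°
cos φ = cos(8.75°) = 0.988

0.988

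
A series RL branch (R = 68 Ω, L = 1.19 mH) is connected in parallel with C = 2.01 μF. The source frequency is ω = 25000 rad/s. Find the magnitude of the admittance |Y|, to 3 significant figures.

46.5 mS

X_L = ωL = 29.8 Ω
X_C = 1/(ωC) = 19.9 Ω
Branch 1 (R+jX_L): Z₁ = 68.0 + j29.8 Ω, |Z₁| = 74.2 Ω
Branch 2 (−jX_C): Z₂ = −j19.9 Ω
Parallel: Z = Z₁Z₂/(Z₁+Z₂), |Z| = 21.5 Ω, ∠Z = -74.6°
|Y| = 1/|Z| = 46.5 mS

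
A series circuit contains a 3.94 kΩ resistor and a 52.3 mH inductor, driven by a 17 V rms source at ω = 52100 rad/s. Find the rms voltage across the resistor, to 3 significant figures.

14.0 V

X_L = ωL = 2720 Ω
Z = 3940 + j2720 Ω
|Z| = √(3940² + 2720²) = 4790 Ω
I = V/|Z| = 3.55 mA
V_R = I·|Z_R| = 0.00355 × 3940 = 14.0 V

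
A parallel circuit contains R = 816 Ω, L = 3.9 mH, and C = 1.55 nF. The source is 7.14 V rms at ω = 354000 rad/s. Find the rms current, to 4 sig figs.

8.839 mA

X_L = ωL = 1381 Ω
X_C = 1/(ωC) = 1822 Ω
Parallel: admittances add. Y = 1/R + 1/(jωL) + jωC
Y = (0.001225 − j0.0001756) S
|Y| = 0.001238 S → |Z| = 1/|Y| = 807.7 Ω, ∠Z = −∠Y = 8.155°
I = V/|Z| = 7.14/807.7 = 8.839 mA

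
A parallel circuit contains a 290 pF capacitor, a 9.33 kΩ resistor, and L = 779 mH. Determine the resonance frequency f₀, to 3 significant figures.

ω₀ = 1/√(LC) = 1/√(0.779 × 2.9e-10) = 66530 rad/s
f₀ = ω₀/(2π) = 10.6 kHz

10.6 kHz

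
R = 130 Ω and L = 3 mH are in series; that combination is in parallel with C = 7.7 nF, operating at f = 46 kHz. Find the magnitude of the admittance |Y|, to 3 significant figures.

ω = 2πf = 289000 rad/s
X_L = ωL = 867 Ω
X_C = 1/(ωC) = 449 Ω
Branch 1 (R+jX_L): Z₁ = 130 + j867 Ω, |Z₁| = 877 Ω
Branch 2 (−jX_C): Z₂ = −j449 Ω
Parallel: Z = Z₁Z₂/(Z₁+Z₂), |Z| = 900 Ω, ∠Z = -81.2°
|Y| = 1/|Z| = 1.11 mS

1.11 mS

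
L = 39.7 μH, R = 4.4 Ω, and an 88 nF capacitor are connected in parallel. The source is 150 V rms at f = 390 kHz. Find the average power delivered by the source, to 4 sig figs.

5.114 kW

ω = 2πf = 2.45e+06 rad/s
X_L = ωL = 97.28 Ω
X_C = 1/(ωC) = 4.637 Ω
Parallel: admittances add. Y = 1/R + 1/(jωL) + jωC
Y = (0.2273 + j0.2054) S
|Y| = 0.3063 S → |Z| = 1/|Y| = 3.265 Ω, ∠Z = −∠Y = -42.10°
I = V/|Z| = 45.95 A
P = VI cos φ = 150 × 45.95 × cos(-42.10°) = 5.114 kW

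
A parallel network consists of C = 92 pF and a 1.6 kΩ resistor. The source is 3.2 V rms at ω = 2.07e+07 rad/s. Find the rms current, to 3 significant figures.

6.41 mA

X_C = 1/(ωC) = 525 Ω
Parallel: admittances add. Y = 1/R + jωC
Y = (0.000625 + j0.00190) S
|Y| = 0.00200 S → |Z| = 1/|Y| = 499 Ω, ∠Z = −∠Y = -71.8°
I = V/|Z| = 3.2/499 = 6.41 mA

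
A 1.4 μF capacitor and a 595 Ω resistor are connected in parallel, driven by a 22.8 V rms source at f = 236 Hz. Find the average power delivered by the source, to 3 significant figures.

ω = 2πf = 1483 rad/s
X_C = 1/(ωC) = 482 Ω
Parallel: admittances add. Y = 1/R + jωC
Y = (0.00168 + j0.00208) S
|Y| = 0.00267 S → |Z| = 1/|Y| = 374 Ω, ∠Z = −∠Y = -51.0°
I = V/|Z| = 60.9 mA
P = VI cos φ = 22.8 × 0.0609 × cos(-51.0°) = 874 mW

874 mW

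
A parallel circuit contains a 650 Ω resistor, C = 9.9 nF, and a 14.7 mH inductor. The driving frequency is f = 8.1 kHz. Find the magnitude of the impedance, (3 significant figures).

572 Ω

ω = 2πf = 50890 rad/s
X_L = ωL = 748 Ω
X_C = 1/(ωC) = 1980 Ω
Parallel: admittances add. Y = 1/R + 1/(jωL) + jωC
Y = (0.00154 − j0.000833) S
|Y| = 0.00175 S → |Z| = 1/|Y| = 572 Ω, ∠Z = −∠Y = 28.4°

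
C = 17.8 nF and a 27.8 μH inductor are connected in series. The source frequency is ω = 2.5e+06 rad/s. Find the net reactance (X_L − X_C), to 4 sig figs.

47.03 Ω

X_L = ωL = 69.50 Ω
X_C = 1/(ωC) = 22.47 Ω
X = 69.50 − 22.47 = 47.03 Ω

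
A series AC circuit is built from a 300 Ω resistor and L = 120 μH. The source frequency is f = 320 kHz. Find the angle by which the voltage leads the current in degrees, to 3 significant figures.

38.8°

ω = 2πf = 2.011e+06 rad/s
X_L = ωL = 241 Ω
Z = 300 + j241 Ω
|Z| = √(300² + 241²) = 385 Ω
∠Z = arctan(241/300) = 38.8°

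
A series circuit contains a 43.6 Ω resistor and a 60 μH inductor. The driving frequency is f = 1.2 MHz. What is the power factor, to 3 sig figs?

ω = 2πf = 7.54e+06 rad/s
X_L = ωL = 452 Ω
Z = 43.6 + j452 Ω
|Z| = √(43.6² + 452²) = 454 Ω
∠Z = arctan(452/43.6) = 84.5°
cos φ = cos(84.5°) = 0.0959

0.0959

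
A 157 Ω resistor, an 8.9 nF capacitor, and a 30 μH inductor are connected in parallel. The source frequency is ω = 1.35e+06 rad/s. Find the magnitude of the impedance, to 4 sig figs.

X_L = ωL = 40.50 Ω
X_C = 1/(ωC) = 83.23 Ω
Parallel: admittances add. Y = 1/R + 1/(jωL) + jωC
Y = (0.006369 − j0.01268) S
|Y| = 0.01419 S → |Z| = 1/|Y| = 70.49 Ω, ∠Z = −∠Y = 63.32°

70.49 Ω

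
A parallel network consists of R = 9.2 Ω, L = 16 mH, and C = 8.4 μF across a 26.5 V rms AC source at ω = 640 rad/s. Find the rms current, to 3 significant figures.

X_L = ωL = 10.2 Ω
X_C = 1/(ωC) = 186 Ω
Parallel: admittances add. Y = 1/R + 1/(jωL) + jωC
Y = (0.109 − j0.0923) S
|Y| = 0.143 S → |Z| = 1/|Y| = 7.01 Ω, ∠Z = −∠Y = 40.3°
I = V/|Z| = 26.5/7.01 = 3.78 A

3.78 A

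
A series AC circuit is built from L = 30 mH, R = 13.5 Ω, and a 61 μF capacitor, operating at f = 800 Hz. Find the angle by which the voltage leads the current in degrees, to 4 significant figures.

84.77°

ω = 2πf = 5027 rad/s
X_L = ωL = 150.8 Ω
X_C = 1/(ωC) = 3.261 Ω
Net reactance X = X_L − X_C = 147.5 Ω
Z = 13.50 + j147.5 Ω
|Z| = √(13.50² + 147.5²) = 148.2 Ω
∠Z = arctan(147.5/13.50) = 84.77°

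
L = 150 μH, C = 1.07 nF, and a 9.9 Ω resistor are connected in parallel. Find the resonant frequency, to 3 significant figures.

ω₀ = 1/√(LC) = 1/√(0.00015 × 1.07e-09) = 2.496e+06 rad/s
f₀ = ω₀/(2π) = 397 kHz

397 kHz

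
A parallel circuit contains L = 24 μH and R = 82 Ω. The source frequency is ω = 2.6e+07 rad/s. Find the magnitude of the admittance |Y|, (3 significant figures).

X_L = ωL = 624 Ω
Parallel: admittances add. Y = 1/R + 1/(jωL)
Y = (0.0122 − j0.00160) S
|Y| = 0.0123 S → |Z| = 1/|Y| = 81.3 Ω, ∠Z = −∠Y = 7.49°

12.3 mS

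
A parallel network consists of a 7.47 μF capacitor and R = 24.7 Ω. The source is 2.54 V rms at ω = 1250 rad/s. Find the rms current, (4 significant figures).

X_C = 1/(ωC) = 107.1 Ω
Parallel: admittances add. Y = 1/R + jωC
Y = (0.04049 + j0.009338) S
|Y| = 0.04155 S → |Z| = 1/|Y| = 24.07 Ω, ∠Z = −∠Y = -12.99°
I = V/|Z| = 2.54/24.07 = 105.5 mA

105.5 mA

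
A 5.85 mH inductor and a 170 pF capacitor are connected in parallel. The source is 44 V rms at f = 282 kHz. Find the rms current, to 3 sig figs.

9.01 mA

ω = 2πf = 1.772e+06 rad/s
X_L = ωL = 10400 Ω
X_C = 1/(ωC) = 3320 Ω
Parallel: admittances add. Y = 1/(jωL) + jωC
Y = (0 + j0.000205) S
|Y| = 0.000205 S → |Z| = 1/|Y| = 4880 Ω, ∠Z = −∠Y = -90.0°
I = V/|Z| = 44/4880 = 9.01 mA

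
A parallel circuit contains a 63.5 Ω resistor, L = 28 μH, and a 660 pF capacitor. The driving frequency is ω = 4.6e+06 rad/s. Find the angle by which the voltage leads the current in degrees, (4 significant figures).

16.71°

X_L = ωL = 128.8 Ω
X_C = 1/(ωC) = 329.4 Ω
Parallel: admittances add. Y = 1/R + 1/(jωL) + jωC
Y = (0.01575 − j0.004728) S
|Y| = 0.01644 S → |Z| = 1/|Y| = 60.82 Ω, ∠Z = −∠Y = 16.71°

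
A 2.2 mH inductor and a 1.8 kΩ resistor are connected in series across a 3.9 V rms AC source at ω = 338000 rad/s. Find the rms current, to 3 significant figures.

X_L = ωL = 744 Ω
Z = 1800 + j744 Ω
|Z| = √(1800² + 744²) = 1950 Ω
I = V/|Z| = 3.9/1950 = 2.00 mA

2.00 mA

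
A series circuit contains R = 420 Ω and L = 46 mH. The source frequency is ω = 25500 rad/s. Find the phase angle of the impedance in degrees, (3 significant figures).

70.3°

X_L = ωL = 1170 Ω
Z = 420 + j1170 Ω
|Z| = √(420² + 1170²) = 1250 Ω
∠Z = arctan(1170/420) = 70.3°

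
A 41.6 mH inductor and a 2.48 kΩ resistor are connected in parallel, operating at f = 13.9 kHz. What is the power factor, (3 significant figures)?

ω = 2πf = 87340 rad/s
X_L = ωL = 3630 Ω
Parallel: admittances add. Y = 1/R + 1/(jωL)
Y = (0.000403 − j0.000275) S
|Y| = 0.000488 S → |Z| = 1/|Y| = 2050 Ω, ∠Z = −∠Y = 34.3°
cos φ = cos(34.3°) = 0.826

0.826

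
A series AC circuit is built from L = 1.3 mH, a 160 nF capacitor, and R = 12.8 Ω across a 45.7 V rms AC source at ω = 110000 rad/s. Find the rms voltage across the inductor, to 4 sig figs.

75.01 V

X_L = ωL = 143.0 Ω
X_C = 1/(ωC) = 56.82 Ω
Net reactance X = X_L − X_C = 86.18 Ω
Z = 12.80 + j86.18 Ω
|Z| = √(12.80² + 86.18²) = 87.13 Ω
I = V/|Z| = 524.5 mA
V_L = I·|Z_L| = 0.5245 × 143.0 = 75.01 V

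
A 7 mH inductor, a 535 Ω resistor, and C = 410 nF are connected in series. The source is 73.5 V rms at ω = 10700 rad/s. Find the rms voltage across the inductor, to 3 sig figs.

9.89 V

X_L = ωL = 74.9 Ω
X_C = 1/(ωC) = 228 Ω
Net reactance X = X_L − X_C = -153 Ω
Z = 535 − j153 Ω
|Z| = √(535² + 153²) = 556 Ω
I = V/|Z| = 132 mA
V_L = I·|Z_L| = 0.132 × 74.9 = 9.89 V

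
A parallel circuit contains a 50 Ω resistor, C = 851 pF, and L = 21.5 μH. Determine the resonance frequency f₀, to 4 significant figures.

1.177 MHz

ω₀ = 1/√(LC) = 1/√(2.15e-05 × 8.51e-10) = 7.393e+06 rad/s
f₀ = ω₀/(2π) = 1.177 MHz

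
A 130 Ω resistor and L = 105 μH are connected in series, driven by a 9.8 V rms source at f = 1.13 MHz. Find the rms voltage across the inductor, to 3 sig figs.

9.65 V

ω = 2πf = 7.1e+06 rad/s
X_L = ωL = 745 Ω
Z = 130 + j745 Ω
|Z| = √(130² + 745²) = 757 Ω
I = V/|Z| = 13.0 mA
V_L = I·|Z_L| = 0.0130 × 745 = 9.65 V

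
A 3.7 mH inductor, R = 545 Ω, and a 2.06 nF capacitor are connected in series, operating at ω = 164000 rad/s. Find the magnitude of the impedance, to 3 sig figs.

X_L = ωL = 607 Ω
X_C = 1/(ωC) = 2960 Ω
Net reactance X = X_L − X_C = -2350 Ω
Z = 545 − j2350 Ω
|Z| = √(545² + 2350²) = 2420 Ω

2420 Ω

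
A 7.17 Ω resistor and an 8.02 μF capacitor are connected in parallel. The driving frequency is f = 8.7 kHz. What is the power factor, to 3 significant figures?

ω = 2πf = 54660 rad/s
X_C = 1/(ωC) = 2.28 Ω
Parallel: admittances add. Y = 1/R + jωC
Y = (0.139 + j0.438) S
|Y| = 0.460 S → |Z| = 1/|Y| = 2.17 Ω, ∠Z = −∠Y = -72.4°
cos φ = cos(-72.4°) = 0.303

0.303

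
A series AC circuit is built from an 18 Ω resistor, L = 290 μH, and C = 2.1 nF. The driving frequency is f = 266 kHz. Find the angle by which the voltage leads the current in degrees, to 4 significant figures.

84.85°

ω = 2πf = 1.671e+06 rad/s
X_L = ωL = 484.7 Ω
X_C = 1/(ωC) = 284.9 Ω
Net reactance X = X_L − X_C = 199.8 Ω
Z = 18.00 + j199.8 Ω
|Z| = √(18.00² + 199.8²) = 200.6 Ω
∠Z = arctan(199.8/18.00) = 84.85°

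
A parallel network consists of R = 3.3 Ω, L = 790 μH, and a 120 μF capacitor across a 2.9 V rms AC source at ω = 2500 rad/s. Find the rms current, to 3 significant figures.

X_L = ωL = 1.98 Ω
X_C = 1/(ωC) = 3.33 Ω
Parallel: admittances add. Y = 1/R + 1/(jωL) + jωC
Y = (0.303 − j0.206) S
|Y| = 0.367 S → |Z| = 1/|Y| = 2.73 Ω, ∠Z = −∠Y = 34.3°
I = V/|Z| = 2.9/2.73 = 1.06 A

1.06 A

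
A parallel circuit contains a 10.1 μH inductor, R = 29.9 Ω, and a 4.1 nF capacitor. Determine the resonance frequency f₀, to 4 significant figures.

782.1 kHz

ω₀ = 1/√(LC) = 1/√(1.01e-05 × 4.1e-09) = 4.914e+06 rad/s
f₀ = ω₀/(2π) = 782.1 kHz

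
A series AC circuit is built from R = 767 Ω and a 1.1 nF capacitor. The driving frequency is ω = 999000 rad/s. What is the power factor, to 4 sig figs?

X_C = 1/(ωC) = 910.0 Ω
Z = 767.0 − j910.0 Ω
|Z| = √(767.0² + 910.0²) = 1190 Ω
∠Z = arctan(-910.0/767.0) = -49.87°
cos φ = cos(-49.87°) = 0.6445

0.6445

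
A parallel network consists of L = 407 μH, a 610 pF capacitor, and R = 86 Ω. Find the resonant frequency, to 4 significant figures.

319.4 kHz

ω₀ = 1/√(LC) = 1/√(0.000407 × 6.1e-10) = 2.007e+06 rad/s
f₀ = ω₀/(2π) = 319.4 kHz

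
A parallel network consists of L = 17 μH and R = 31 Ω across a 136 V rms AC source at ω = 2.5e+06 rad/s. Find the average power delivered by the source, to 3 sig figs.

597 W

X_L = ωL = 42.5 Ω
Parallel: admittances add. Y = 1/R + 1/(jωL)
Y = (0.0323 − j0.0235) S
|Y| = 0.0399 S → |Z| = 1/|Y| = 25.0 Ω, ∠Z = −∠Y = 36.1°
I = V/|Z| = 5.43 A
P = VI cos φ = 136 × 5.43 × cos(36.1°) = 597 W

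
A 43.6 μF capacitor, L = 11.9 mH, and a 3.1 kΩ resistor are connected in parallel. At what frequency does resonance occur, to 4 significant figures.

ω₀ = 1/√(LC) = 1/√(0.0119 × 4.36e-05) = 1388 rad/s
f₀ = ω₀/(2π) = 221.0 Hz

221.0 Hz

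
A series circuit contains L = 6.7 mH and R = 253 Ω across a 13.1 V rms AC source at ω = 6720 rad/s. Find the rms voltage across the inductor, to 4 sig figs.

2.295 V

X_L = ωL = 45.02 Ω
Z = 253.0 + j45.02 Ω
|Z| = √(253.0² + 45.02²) = 257.0 Ω
I = V/|Z| = 50.98 mA
V_L = I·|Z_L| = 0.05098 × 45.02 = 2.295 V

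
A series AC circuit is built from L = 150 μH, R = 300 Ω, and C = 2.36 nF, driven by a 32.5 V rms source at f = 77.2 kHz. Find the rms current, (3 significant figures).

38.0 mA

ω = 2πf = 485100 rad/s
X_L = ωL = 72.8 Ω
X_C = 1/(ωC) = 874 Ω
Net reactance X = X_L − X_C = -801 Ω
Z = 300 − j801 Ω
|Z| = √(300² + 801²) = 855 Ω
I = V/|Z| = 32.5/855 = 38.0 mA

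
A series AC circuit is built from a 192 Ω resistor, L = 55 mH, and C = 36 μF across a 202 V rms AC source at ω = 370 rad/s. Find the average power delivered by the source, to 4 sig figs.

X_L = ωL = 20.35 Ω
X_C = 1/(ωC) = 75.08 Ω
Net reactance X = X_L − X_C = -54.73 Ω
Z = 192.0 − j54.73 Ω
|Z| = √(192.0² + 54.73²) = 199.6 Ω
∠Z = arctan(-54.73/192.0) = -15.91°
I = V/|Z| = 1.012 A
P = VI cos φ = 202 × 1.012 × cos(-15.91°) = 196.6 W

196.6 W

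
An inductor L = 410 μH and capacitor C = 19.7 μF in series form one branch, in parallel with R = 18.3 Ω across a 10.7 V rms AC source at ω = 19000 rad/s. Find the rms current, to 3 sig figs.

X_L = ωL = 7.79 Ω
X_C = 1/(ωC) = 2.67 Ω
Branch 1: Z₁ = R = 18.3 Ω
Branch 2 (series LC): Z₂ = j(X_L − X_C) = j5.12 Ω
Parallel: Z = Z₁Z₂/(Z₁+Z₂), |Z| = 4.93 Ω, ∠Z = 74.4°
I = V/|Z| = 10.7/4.93 = 2.17 A

2.17 A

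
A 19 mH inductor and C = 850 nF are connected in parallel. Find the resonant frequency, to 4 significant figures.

ω₀ = 1/√(LC) = 1/√(0.019 × 8.5e-07) = 7869 rad/s
f₀ = ω₀/(2π) = 1.252 kHz

1.252 kHz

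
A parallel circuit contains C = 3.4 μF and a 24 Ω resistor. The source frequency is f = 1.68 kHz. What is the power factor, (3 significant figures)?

ω = 2πf = 10560 rad/s
X_C = 1/(ωC) = 27.9 Ω
Parallel: admittances add. Y = 1/R + jωC
Y = (0.0417 + j0.0359) S
|Y| = 0.0550 S → |Z| = 1/|Y| = 18.2 Ω, ∠Z = −∠Y = -40.7°
cos φ = cos(-40.7°) = 0.758

0.758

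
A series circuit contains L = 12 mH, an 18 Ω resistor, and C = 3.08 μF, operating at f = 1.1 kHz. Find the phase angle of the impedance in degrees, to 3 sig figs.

63.4°

ω = 2πf = 6912 rad/s
X_L = ωL = 82.9 Ω
X_C = 1/(ωC) = 47.0 Ω
Net reactance X = X_L − X_C = 36.0 Ω
Z = 18.0 + j36.0 Ω
|Z| = √(18.0² + 36.0²) = 40.2 Ω
∠Z = arctan(36.0/18.0) = 63.4°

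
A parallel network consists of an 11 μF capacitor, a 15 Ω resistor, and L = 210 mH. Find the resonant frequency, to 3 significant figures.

ω₀ = 1/√(LC) = 1/√(0.21 × 1.1e-05) = 658.0 rad/s
f₀ = ω₀/(2π) = 105 Hz

105 Hz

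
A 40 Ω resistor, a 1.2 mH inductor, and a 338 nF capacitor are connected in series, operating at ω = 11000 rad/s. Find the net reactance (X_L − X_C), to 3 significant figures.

-256 Ω

X_L = ωL = 13.2 Ω
X_C = 1/(ωC) = 269 Ω
X = 13.2 − 269 = -256 Ω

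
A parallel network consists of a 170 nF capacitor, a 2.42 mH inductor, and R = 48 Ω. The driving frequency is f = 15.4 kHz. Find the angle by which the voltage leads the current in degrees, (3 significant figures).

ω = 2πf = 96760 rad/s
X_L = ωL = 234 Ω
X_C = 1/(ωC) = 60.8 Ω
Parallel: admittances add. Y = 1/R + 1/(jωL) + jωC
Y = (0.0208 + j0.0122) S
|Y| = 0.0241 S → |Z| = 1/|Y| = 41.4 Ω, ∠Z = −∠Y = -30.3°

-30.3°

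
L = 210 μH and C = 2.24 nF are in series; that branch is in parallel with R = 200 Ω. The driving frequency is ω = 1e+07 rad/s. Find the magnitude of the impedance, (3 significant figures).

199 Ω

X_L = ωL = 2100 Ω
X_C = 1/(ωC) = 44.6 Ω
Branch 1: Z₁ = R = 200 Ω
Branch 2 (series LC): Z₂ = j(X_L − X_C) = j2060 Ω
Parallel: Z = Z₁Z₂/(Z₁+Z₂), |Z| = 199 Ω, ∠Z = 5.56°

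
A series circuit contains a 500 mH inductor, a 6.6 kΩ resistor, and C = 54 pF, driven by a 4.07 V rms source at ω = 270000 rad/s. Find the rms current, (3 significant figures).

61.0 μA

X_L = ωL = 135000 Ω
X_C = 1/(ωC) = 68600 Ω
Net reactance X = X_L − X_C = 66400 Ω
Z = 6600 + j66400 Ω
|Z| = √(6600² + 66400²) = 66700 Ω
I = V/|Z| = 4.07/66700 = 61.0 μA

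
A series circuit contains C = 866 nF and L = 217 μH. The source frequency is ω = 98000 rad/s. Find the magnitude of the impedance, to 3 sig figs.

X_L = ωL = 21.3 Ω
X_C = 1/(ωC) = 11.8 Ω
Net reactance X = X_L − X_C = 9.48 Ω
Z = j9.48 Ω
|Z| = √(0² + 9.48²) = 9.48 Ω

9.48 Ω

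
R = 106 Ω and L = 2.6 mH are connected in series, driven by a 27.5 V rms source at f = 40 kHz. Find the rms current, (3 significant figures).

ω = 2πf = 251300 rad/s
X_L = ωL = 653 Ω
Z = 106 + j653 Ω
|Z| = √(106² + 653²) = 662 Ω
I = V/|Z| = 27.5/662 = 41.5 mA

41.5 mA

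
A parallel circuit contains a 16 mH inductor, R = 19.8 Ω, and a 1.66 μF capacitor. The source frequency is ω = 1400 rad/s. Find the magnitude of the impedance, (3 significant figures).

X_L = ωL = 22.4 Ω
X_C = 1/(ωC) = 430 Ω
Parallel: admittances add. Y = 1/R + 1/(jωL) + jωC
Y = (0.0505 − j0.0423) S
|Y| = 0.0659 S → |Z| = 1/|Y| = 15.2 Ω, ∠Z = −∠Y = 40.0°

15.2 Ω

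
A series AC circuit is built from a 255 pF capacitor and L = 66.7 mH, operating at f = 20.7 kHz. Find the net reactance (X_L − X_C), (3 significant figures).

ω = 2πf = 130100 rad/s
X_L = ωL = 8680 Ω
X_C = 1/(ωC) = 30200 Ω
X = 8680 − 30200 = -21500 Ω

-21500 Ω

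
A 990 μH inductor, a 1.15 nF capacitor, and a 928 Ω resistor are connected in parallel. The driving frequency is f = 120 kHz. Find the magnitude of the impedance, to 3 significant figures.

ω = 2πf = 754000 rad/s
X_L = ωL = 746 Ω
X_C = 1/(ωC) = 1150 Ω
Parallel: admittances add. Y = 1/R + 1/(jωL) + jωC
Y = (0.00108 − j0.000473) S
|Y| = 0.00118 S → |Z| = 1/|Y| = 850 Ω, ∠Z = −∠Y = 23.7°

850 Ω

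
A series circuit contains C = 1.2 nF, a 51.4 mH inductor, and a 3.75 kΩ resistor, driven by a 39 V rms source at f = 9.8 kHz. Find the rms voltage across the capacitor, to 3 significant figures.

47.9 V

ω = 2πf = 61580 rad/s
X_L = ωL = 3160 Ω
X_C = 1/(ωC) = 13500 Ω
Net reactance X = X_L − X_C = -10400 Ω
Z = 3750 − j10400 Ω
|Z| = √(3750² + 10400²) = 11000 Ω
I = V/|Z| = 3.54 mA
V_C = I·|Z_C| = 0.00354 × 13500 = 47.9 V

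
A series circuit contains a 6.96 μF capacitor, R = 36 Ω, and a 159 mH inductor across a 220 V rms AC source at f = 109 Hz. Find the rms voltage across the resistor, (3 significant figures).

ω = 2πf = 684.9 rad/s
X_L = ωL = 109 Ω
X_C = 1/(ωC) = 210 Ω
Net reactance X = X_L − X_C = -101 Ω
Z = 36.0 − j101 Ω
|Z| = √(36.0² + 101²) = 107 Ω
I = V/|Z| = 2.05 A
V_R = I·|Z_R| = 2.05 × 36.0 = 73.9 V

73.9 V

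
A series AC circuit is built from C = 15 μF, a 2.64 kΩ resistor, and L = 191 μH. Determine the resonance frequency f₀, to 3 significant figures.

2.97 kHz

ω₀ = 1/√(LC) = 1/√(0.000191 × 1.5e-05) = 18680 rad/s
f₀ = ω₀/(2π) = 2.97 kHz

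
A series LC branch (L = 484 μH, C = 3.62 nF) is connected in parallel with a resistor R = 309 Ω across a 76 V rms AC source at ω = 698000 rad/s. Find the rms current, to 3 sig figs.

1.33 A

X_L = ωL = 338 Ω
X_C = 1/(ωC) = 396 Ω
Branch 1: Z₁ = R = 309 Ω
Branch 2 (series LC): Z₂ = j(X_L − X_C) = −j57.9 Ω
Parallel: Z = Z₁Z₂/(Z₁+Z₂), |Z| = 56.9 Ω, ∠Z = -79.4°
I = V/|Z| = 76/56.9 = 1.33 A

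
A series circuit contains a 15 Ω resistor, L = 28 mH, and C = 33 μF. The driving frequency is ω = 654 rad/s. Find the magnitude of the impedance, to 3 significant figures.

31.8 Ω

X_L = ωL = 18.3 Ω
X_C = 1/(ωC) = 46.3 Ω
Net reactance X = X_L − X_C = -28.0 Ω
Z = 15.0 − j28.0 Ω
|Z| = √(15.0² + 28.0²) = 31.8 Ω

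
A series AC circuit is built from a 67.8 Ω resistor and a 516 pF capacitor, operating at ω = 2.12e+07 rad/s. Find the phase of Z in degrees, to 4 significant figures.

-53.44°

X_C = 1/(ωC) = 91.41 Ω
Z = 67.80 − j91.41 Ω
|Z| = √(67.80² + 91.41²) = 113.8 Ω
∠Z = arctan(-91.41/67.80) = -53.44°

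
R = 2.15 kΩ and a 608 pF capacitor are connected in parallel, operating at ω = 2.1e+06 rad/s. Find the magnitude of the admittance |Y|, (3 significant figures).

X_C = 1/(ωC) = 783 Ω
Parallel: admittances add. Y = 1/R + jωC
Y = (0.000465 + j0.00128) S
|Y| = 0.00136 S → |Z| = 1/|Y| = 736 Ω, ∠Z = −∠Y = -70.0°

1.36 mS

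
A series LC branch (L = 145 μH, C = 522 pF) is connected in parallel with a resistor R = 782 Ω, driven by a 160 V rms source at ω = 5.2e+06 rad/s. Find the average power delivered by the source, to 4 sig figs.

X_L = ωL = 754.0 Ω
X_C = 1/(ωC) = 368.4 Ω
Branch 1: Z₁ = R = 782.0 Ω
Branch 2 (series LC): Z₂ = j(X_L − X_C) = j385.6 Ω
Parallel: Z = Z₁Z₂/(Z₁+Z₂), |Z| = 345.8 Ω, ∠Z = 63.75°
I = V/|Z| = 462.6 mA
P = VI cos φ = 160 × 0.4626 × cos(63.75°) = 32.74 W

32.74 W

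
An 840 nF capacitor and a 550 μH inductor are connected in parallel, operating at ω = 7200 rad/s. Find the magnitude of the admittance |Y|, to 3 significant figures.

246 mS

X_L = ωL = 3.96 Ω
X_C = 1/(ωC) = 165 Ω
Parallel: admittances add. Y = 1/(jωL) + jωC
Y = (0 − j0.246) S
|Y| = 0.246 S → |Z| = 1/|Y| = 4.06 Ω, ∠Z = −∠Y = 90.0°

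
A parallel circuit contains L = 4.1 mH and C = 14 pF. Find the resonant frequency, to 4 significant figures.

664.3 kHz

ω₀ = 1/√(LC) = 1/√(0.0041 × 1.4e-11) = 4.174e+06 rad/s
f₀ = ω₀/(2π) = 664.3 kHz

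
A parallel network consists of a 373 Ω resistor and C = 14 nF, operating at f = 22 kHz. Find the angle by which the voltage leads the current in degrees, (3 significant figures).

ω = 2πf = 138200 rad/s
X_C = 1/(ωC) = 517 Ω
Parallel: admittances add. Y = 1/R + jωC
Y = (0.00268 + j0.00194) S
|Y| = 0.00331 S → |Z| = 1/|Y| = 302 Ω, ∠Z = −∠Y = -35.8°

-35.8°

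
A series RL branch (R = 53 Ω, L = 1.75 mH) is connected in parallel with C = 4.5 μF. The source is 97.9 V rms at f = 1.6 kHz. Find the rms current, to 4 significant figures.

4.219 A

ω = 2πf = 10050 rad/s
X_L = ωL = 17.59 Ω
X_C = 1/(ωC) = 22.10 Ω
Branch 1 (R+jX_L): Z₁ = 53.00 + j17.59 Ω, |Z₁| = 55.84 Ω
Branch 2 (−jX_C): Z₂ = −j22.10 Ω
Parallel: Z = Z₁Z₂/(Z₁+Z₂), |Z| = 23.21 Ω, ∠Z = -66.77°
I = V/|Z| = 97.9/23.21 = 4.219 A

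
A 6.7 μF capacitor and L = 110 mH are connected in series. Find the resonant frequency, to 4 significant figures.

185.4 Hz

ω₀ = 1/√(LC) = 1/√(0.11 × 6.7e-06) = 1165 rad/s
f₀ = ω₀/(2π) = 185.4 Hz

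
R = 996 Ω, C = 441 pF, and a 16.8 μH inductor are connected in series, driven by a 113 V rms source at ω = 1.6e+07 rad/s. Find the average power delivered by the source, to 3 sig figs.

X_L = ωL = 269 Ω
X_C = 1/(ωC) = 142 Ω
Net reactance X = X_L − X_C = 127 Ω
Z = 996 + j127 Ω
|Z| = √(996² + 127²) = 1000 Ω
∠Z = arctan(127/996) = 7.27°
I = V/|Z| = 113 mA
P = VI cos φ = 113 × 0.113 × cos(7.27°) = 12.6 W

12.6 W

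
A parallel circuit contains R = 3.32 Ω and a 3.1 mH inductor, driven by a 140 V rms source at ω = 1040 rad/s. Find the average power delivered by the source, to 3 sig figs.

X_L = ωL = 3.22 Ω
Parallel: admittances add. Y = 1/R + 1/(jωL)
Y = (0.301 − j0.310) S
|Y| = 0.432 S → |Z| = 1/|Y| = 2.31 Ω, ∠Z = −∠Y = 45.8°
I = V/|Z| = 60.5 A
P = VI cos φ = 140 × 60.5 × cos(45.8°) = 5.90 kW

5.90 kW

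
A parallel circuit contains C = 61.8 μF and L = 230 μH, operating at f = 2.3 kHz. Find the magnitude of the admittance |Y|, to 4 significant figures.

592.2 mS

ω = 2πf = 14450 rad/s
X_L = ωL = 3.324 Ω
X_C = 1/(ωC) = 1.120 Ω
Parallel: admittances add. Y = 1/(jωL) + jωC
Y = (0 + j0.5922) S
|Y| = 0.5922 S → |Z| = 1/|Y| = 1.689 Ω, ∠Z = −∠Y = -90.00°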